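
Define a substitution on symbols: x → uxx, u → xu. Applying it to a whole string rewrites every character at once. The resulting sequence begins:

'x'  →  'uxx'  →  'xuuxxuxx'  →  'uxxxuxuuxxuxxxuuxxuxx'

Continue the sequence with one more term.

Replace each of the 21 characters of uxxxuxuuxxuxxxuuxxuxx in place — xu uxx uxx uxx xu uxx xu xu uxx uxx xu uxx uxx uxx xu xu uxx uxx xu uxx uxx — and concatenate.

xuuxxuxxuxxxuuxxxuxuuxxuxxxuuxxuxxuxxxuxuuxxuxxxuuxxuxx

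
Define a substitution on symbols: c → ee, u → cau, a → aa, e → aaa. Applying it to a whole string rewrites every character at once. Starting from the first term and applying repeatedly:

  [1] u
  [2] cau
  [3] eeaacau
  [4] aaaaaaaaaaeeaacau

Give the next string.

Rewriting the 17 symbols of aaaaaaaaaaeeaacau one by one yields aa aa aa aa aa aa aa aa aa aa aaa aaa aa aa ee aa cau; concatenated:

aaaaaaaaaaaaaaaaaaaaaaaaaaaaaaeeaacau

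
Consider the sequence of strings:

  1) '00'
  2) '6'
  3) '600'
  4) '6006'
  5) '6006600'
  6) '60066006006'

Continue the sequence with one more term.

From term 3 onward, concatenate the last term with the second-to-last: 6·00 = 600, 600·6 = 6006, …
So term 7 is 60066006006·6006600.

600660060066006600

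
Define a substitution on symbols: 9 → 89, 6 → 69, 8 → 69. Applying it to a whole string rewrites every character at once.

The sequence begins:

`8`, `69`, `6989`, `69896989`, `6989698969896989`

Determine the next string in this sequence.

φ(6989698969896989) expands symbol-by-symbol to 69 89 69 89 69 89 69 89 69 89 69 89 69 89 69 89; joining the 16 pieces gives the next term.

69896989698969896989698969896989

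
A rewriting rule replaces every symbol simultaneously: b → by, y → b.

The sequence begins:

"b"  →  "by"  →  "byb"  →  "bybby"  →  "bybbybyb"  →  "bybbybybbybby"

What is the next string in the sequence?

Rewriting the 13 symbols of bybbybybbybby one by one yields by b by by b by b by by b by by b; concatenated:

bybbybybbybbybybbybyb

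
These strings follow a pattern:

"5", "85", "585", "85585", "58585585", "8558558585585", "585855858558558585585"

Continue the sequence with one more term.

Each term (from the third on) is the two preceding terms concatenated in order: term 3 = 5·85 = 585.
So term 8 is 8558558585585·585855858558558585585.

8558558585585585855858558558585585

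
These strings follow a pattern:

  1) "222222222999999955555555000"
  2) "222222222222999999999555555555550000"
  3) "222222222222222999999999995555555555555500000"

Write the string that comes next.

222222222222222222999999999999955555555555555555000000

Each string has the form 2^{3n} 9^{2n+1} 5^{3n-1} 0^{n}, where the shown terms are n = 3, 4, 5.
Setting n = 6 gives 18, 13, 17, 6 characters in each block.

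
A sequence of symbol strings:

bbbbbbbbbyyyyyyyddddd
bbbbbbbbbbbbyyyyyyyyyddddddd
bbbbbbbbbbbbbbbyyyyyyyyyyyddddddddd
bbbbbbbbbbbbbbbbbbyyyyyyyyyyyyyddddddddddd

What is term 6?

bbbbbbbbbbbbbbbbbbbbbbbbyyyyyyyyyyyyyyyyyddddddddddddddd

Reading off run lengths: b runs 9, 12, 15, 18; y runs 7, 9, 11, 13; d runs 5, 7, 9, 11 — each is linear in n, where the shown terms are n = 3, 4, 5, 6.
For term 6, n = 8, so the run lengths are 24, 17, 15.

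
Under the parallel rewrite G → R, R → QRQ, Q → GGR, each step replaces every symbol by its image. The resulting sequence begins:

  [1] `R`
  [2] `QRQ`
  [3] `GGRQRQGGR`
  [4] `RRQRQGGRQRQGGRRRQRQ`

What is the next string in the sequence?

QRQQRQGGRQRQGGRRRQRQGGRQRQGGRRRQRQQRQQRQGGRQRQGGR

Applying the rule to each of the 19 symbols of RRQRQGGRQRQGGRRRQRQ gives the pieces QRQ QRQ GGR QRQ GGR R R QRQ GGR QRQ GGR R R QRQ QRQ QRQ GGR QRQ GGR, which concatenate to the answer.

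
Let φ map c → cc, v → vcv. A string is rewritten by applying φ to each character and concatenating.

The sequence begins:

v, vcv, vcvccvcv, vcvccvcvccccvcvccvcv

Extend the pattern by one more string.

vcvccvcvccccvcvccvcvccccccccvcvccvcvccccvcvccvcv

Replace each of the 20 characters of vcvccvcvccccvcvccvcv in place — vcv cc vcv cc cc vcv cc vcv cc cc cc cc vcv cc vcv cc cc vcv cc vcv — and concatenate.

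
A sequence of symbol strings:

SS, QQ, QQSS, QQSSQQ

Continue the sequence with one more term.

Each term (from the third on) is the previous term followed by the one before it: term 3 = QQ·SS = QQSS.
So term 5 is QQSSQQ·QQSS.

QQSSQQQQSS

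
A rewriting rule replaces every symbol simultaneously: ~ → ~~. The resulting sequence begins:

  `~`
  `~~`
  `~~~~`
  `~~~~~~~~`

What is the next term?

~~~~~~~~~~~~~~~~

Expanding ~~~~~~~~: ~→~~, ~→~~, ~→~~, ~→~~, ~→~~, ~→~~, ~→~~, ~→~~. Concatenated: ~~ ~~ ~~ ~~ ~~ ~~ ~~ ~~.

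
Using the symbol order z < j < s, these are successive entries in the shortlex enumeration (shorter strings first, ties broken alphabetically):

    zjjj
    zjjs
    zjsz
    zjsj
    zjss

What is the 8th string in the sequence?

Advancing 3 positions from zjss through zjss → zszz → zszj reaches term 8.

zszs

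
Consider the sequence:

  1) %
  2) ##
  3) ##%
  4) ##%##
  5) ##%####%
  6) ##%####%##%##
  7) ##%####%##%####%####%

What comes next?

From term 3 onward, concatenate the last term with the second-to-last: ##·% = ##%, ##%·## = ##%##, …
So term 8 is ##%####%##%####%####%·##%####%##%##.

##%####%##%####%####%##%####%##%##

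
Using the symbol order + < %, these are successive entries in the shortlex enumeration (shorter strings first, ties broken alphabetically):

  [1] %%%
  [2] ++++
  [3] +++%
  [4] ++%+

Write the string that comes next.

Treat ++%+ as a base-2 numeral over the given alphabet and add one, carrying through any trailing %'s.

++%%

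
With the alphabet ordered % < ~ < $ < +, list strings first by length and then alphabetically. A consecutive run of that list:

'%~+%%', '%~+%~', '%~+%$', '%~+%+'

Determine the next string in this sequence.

%~+~%

Treat %~+%+ as a base-4 numeral over the given alphabet and add one, carrying through any trailing +'s.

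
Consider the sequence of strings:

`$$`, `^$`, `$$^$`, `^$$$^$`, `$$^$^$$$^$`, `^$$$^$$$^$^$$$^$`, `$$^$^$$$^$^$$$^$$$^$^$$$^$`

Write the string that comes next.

From term 3 onward, concatenate the second-to-last term with the last: $$·^$ = $$^$, ^$·$$^$ = ^$$$^$, …
The next term joins ^$$$^$$$^$^$$$^$ and $$^$^$$$^$^$$$^$$$^$^$$$^$.

^$$$^$$$^$^$$$^$$$^$^$$$^$^$$$^$$$^$^$$$^$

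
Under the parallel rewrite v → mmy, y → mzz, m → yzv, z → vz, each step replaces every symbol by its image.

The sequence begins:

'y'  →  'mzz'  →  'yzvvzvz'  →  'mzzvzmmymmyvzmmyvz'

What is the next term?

yzvvzvzmmyvzyzvyzvmzzyzvyzvmzzmmyvzyzvyzvmzzmmyvz

Applying the rule to each of the 18 symbols of mzzvzmmymmyvzmmyvz gives the pieces yzv vz vz mmy vz yzv yzv mzz yzv yzv mzz mmy vz yzv yzv mzz mmy vz, which concatenate to the answer.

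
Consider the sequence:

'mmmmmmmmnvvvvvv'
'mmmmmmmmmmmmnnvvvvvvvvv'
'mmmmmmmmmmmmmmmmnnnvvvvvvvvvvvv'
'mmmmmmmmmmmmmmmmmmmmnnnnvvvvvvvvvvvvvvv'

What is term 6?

The n-th term is 4n m's then n-1 n's then 3n v's, where the shown terms are n = 2, 3, 4, 5.
For term 6, n = 7, so the run lengths are 28, 6, 21.

mmmmmmmmmmmmmmmmmmmmmmmmmmmmnnnnnnvvvvvvvvvvvvvvvvvvvvv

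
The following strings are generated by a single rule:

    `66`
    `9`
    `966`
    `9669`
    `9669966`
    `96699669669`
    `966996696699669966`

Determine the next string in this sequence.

96699669669966996696699669669

From term 3 onward, concatenate the last term with the second-to-last: 9·66 = 966, 966·9 = 9669, …
Continuing: 966996696699669966 · 96699669669 gives term 8.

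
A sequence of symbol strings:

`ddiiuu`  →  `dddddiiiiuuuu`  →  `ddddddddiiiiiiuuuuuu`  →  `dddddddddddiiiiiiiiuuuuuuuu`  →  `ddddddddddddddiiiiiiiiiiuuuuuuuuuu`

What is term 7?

ddddddddddddddddddddiiiiiiiiiiiiiiuuuuuuuuuuuuuu

The n-th term is 3n-1 d's then 2n i's then 2n u's (n = 1, 2, …).
At n = 7 the blocks have lengths 20, 14, 14.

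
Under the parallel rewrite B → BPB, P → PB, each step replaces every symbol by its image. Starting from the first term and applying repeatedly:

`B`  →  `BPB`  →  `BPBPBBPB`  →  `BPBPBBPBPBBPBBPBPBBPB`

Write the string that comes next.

BPBPBBPBPBBPBBPBPBBPBPBBPBBPBPBBPBBPBPBBPBPBBPBBPBPBBPB

φ(BPBPBBPBPBBPBBPBPBBPB) expands symbol-by-symbol to BPB PB BPB PB BPB BPB PB BPB PB BPB BPB PB BPB BPB PB BPB PB BPB BPB PB BPB; joining the 21 pieces gives the next term.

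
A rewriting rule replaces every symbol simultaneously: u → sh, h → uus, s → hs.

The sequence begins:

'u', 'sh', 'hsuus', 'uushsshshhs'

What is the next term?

shshhsuushshsuushsuusuushs

Rewriting each symbol of uushsshshhs: u→sh, u→sh, s→hs, h→uus, s→hs, s→hs, h→uus, s→hs, h→uus, h→uus, s→hs, which concatenates to sh sh hs uus hs hs uus hs uus uus hs.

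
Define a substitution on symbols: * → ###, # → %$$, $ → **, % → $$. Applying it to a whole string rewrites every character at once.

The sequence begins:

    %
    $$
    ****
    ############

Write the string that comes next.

%$$%$$%$$%$$%$$%$$%$$%$$%$$%$$%$$%$$

Rewriting each symbol of ############: #→%$$, #→%$$, #→%$$, #→%$$, #→%$$, #→%$$, #→%$$, #→%$$, #→%$$, #→%$$, #→%$$, #→%$$, which concatenates to %$$ %$$ %$$ %$$ %$$ %$$ %$$ %$$ %$$ %$$ %$$ %$$.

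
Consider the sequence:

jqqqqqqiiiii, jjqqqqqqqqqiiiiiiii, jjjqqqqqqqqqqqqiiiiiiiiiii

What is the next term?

jjjjqqqqqqqqqqqqqqqiiiiiiiiiiiiii

Reading off run lengths: j runs 1, 2, 3; q runs 6, 9, 12; i runs 5, 8, 11 — each is linear in n (n = 1, 2, …).
For the next term, n = 4, so the run lengths are 4, 15, 14.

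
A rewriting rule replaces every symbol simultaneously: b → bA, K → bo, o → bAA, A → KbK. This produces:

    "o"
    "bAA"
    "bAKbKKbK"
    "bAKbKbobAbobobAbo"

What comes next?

Applying the rule to each of the 17 symbols of bAKbKbobAbobobAbo gives the pieces bA KbK bo bA bo bA bAA bA KbK bA bAA bA bAA bA KbK bA bAA, which concatenate to the answer.

bAKbKbobAbobAbAAbAKbKbAbAAbAbAAbAKbKbAbAA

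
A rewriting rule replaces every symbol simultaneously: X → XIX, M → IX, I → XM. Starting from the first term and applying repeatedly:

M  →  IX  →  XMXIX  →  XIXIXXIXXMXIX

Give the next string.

Rewriting the 13 symbols of XIXIXXIXXMXIX one by one yields XIX XM XIX XM XIX XIX XM XIX XIX IX XIX XM XIX; concatenated:

XIXXMXIXXMXIXXIXXMXIXXIXIXXIXXMXIX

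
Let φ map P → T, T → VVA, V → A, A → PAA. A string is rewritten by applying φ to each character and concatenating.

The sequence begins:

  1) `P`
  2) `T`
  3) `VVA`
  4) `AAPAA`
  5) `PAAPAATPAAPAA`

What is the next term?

Rewriting the 13 symbols of PAAPAATPAAPAA one by one yields T PAA PAA T PAA PAA VVA T PAA PAA T PAA PAA; concatenated:

TPAAPAATPAAPAAVVATPAAPAATPAAPAA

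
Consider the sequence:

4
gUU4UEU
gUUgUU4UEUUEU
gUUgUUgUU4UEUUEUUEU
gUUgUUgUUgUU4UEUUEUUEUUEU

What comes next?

gUUgUUgUUgUUgUU4UEUUEUUEUUEUUEU

Every step adds gUU to the front and UEU to the end of the previous string.
So the next term is gUU·gUUgUUgUUgUU4UEUUEUUEUUEU·UEU.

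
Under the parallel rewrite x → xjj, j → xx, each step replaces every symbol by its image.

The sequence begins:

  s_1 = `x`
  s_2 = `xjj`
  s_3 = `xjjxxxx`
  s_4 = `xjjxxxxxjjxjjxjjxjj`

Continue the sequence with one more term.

xjjxxxxxjjxjjxjjxjjxjjxxxxxjjxxxxxjjxxxxxjjxxxx

Applying the rule to each of the 19 symbols of xjjxxxxxjjxjjxjjxjj gives the pieces xjj xx xx xjj xjj xjj xjj xjj xx xx xjj xx xx xjj xx xx xjj xx xx, which concatenate to the answer.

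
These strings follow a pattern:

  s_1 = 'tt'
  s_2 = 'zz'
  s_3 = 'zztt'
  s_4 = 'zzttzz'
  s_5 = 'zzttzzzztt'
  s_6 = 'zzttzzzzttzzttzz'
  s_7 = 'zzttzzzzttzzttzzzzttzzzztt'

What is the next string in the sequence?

From term 3 onward, concatenate the last term with the second-to-last: zz·tt = zztt, zztt·zz = zzttzz, …
Continuing: zzttzzzzttzzttzzzzttzzzztt · zzttzzzzttzzttzz gives term 8.

zzttzzzzttzzttzzzzttzzzzttzzttzzzzttzzttzz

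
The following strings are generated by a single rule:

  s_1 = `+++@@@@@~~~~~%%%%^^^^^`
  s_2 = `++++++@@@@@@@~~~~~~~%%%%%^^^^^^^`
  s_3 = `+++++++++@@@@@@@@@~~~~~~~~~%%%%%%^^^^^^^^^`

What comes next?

Reading off run lengths: + runs 3, 6, 9; @ runs 5, 7, 9; ~ runs 5, 7, 9; % runs 4, 5, 6; ^ runs 5, 7, 9 — each is linear in n (n = 1, 2, …).
Setting n = 4 gives 12, 11, 11, 7, 11 characters in each block.

++++++++++++@@@@@@@@@@@~~~~~~~~~~~%%%%%%%^^^^^^^^^^^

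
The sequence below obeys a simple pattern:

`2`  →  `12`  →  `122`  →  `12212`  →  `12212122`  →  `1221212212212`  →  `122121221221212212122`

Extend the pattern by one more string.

1221212212212122121221221212212212

From term 3 onward, concatenate the last term with the second-to-last: 12·2 = 122, 122·12 = 12212, …
The next term joins 122121221221212212122 and 1221212212212.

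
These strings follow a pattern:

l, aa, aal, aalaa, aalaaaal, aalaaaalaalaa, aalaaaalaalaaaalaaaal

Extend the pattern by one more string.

This is a Fibonacci-style word recurrence s(k) = s(k−1)·s(k−2): e.g. aa·l = aal.
So term 8 is aalaaaalaalaaaalaaaal·aalaaaalaalaa.

aalaaaalaalaaaalaaaalaalaaaalaalaa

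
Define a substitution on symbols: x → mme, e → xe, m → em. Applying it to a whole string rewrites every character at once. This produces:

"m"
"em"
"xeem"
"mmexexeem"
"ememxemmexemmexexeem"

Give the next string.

φ(ememxemmexemmexexeem) expands symbol-by-symbol to xe em xe em mme xe em em xe mme xe em em xe mme xe mme xe xe em; joining the 20 pieces gives the next term.

xeemxeemmmexeememxemmexeememxemmexemmexexeem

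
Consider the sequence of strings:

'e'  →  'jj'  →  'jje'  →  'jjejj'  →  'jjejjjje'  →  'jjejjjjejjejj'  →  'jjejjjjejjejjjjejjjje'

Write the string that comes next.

jjejjjjejjejjjjejjjjejjejjjjejjejj

Each term (from the third on) is the previous term followed by the one before it: term 3 = jj·e = jje.
Continuing: jjejjjjejjejjjjejjjje · jjejjjjejjejj gives term 8.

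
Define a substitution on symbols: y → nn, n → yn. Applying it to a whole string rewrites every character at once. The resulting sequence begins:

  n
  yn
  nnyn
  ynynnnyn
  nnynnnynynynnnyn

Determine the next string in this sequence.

φ(nnynnnynynynnnyn) expands symbol-by-symbol to yn yn nn yn yn yn nn yn nn yn nn yn yn yn nn yn; joining the 16 pieces gives the next term.

ynynnnynynynnnynnnynnnynynynnnyn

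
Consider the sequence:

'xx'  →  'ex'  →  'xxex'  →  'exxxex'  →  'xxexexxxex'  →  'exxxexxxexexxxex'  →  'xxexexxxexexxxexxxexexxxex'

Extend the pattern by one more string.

Each term (from the third on) is the two preceding terms concatenated in order: term 3 = xx·ex = xxex.
Continuing: exxxexxxexexxxex · xxexexxxexexxxexxxexexxxex gives term 8.

exxxexxxexexxxexxxexexxxexexxxexxxexexxxex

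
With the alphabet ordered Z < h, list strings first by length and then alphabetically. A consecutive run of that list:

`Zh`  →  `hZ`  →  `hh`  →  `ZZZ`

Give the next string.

ZZh

Treat ZZZ as a base-2 numeral over the given alphabet and add one, carrying through any trailing h's.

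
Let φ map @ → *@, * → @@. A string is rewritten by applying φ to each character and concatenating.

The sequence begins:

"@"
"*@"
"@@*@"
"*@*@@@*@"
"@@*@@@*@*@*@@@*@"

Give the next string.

*@*@@@*@*@*@@@*@@@*@@@*@*@*@@@*@

φ(@@*@@@*@*@*@@@*@) expands symbol-by-symbol to *@ *@ @@ *@ *@ *@ @@ *@ @@ *@ @@ *@ *@ *@ @@ *@; joining the 16 pieces gives the next term.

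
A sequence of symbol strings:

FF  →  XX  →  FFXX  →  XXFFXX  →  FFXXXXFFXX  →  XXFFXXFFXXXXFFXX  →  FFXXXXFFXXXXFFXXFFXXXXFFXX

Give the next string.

This is a Fibonacci-style word recurrence s(k) = s(k−2)·s(k−1): e.g. FF·XX = FFXX.
Continuing: XXFFXXFFXXXXFFXX · FFXXXXFFXXXXFFXXFFXXXXFFXX gives term 8.

XXFFXXFFXXXXFFXXFFXXXXFFXXXXFFXXFFXXXXFFXX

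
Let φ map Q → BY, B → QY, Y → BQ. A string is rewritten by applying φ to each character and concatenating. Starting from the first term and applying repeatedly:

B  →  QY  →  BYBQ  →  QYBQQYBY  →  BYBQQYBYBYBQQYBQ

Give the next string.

Replace each of the 16 characters of BYBQQYBYBYBQQYBQ in place — QY BQ QY BY BY BQ QY BQ QY BQ QY BY BY BQ QY BY — and concatenate.

QYBQQYBYBYBQQYBQQYBQQYBYBYBQQYBY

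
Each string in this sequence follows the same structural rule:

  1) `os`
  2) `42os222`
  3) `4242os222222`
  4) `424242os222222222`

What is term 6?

4242424242os222222222222222

s(k+1) = 42·s(k)·222, so each term gains 42 as a prefix and 222 as a suffix.
From 424242os222222222, 2 further steps: 424242os222222222 → 42424242os222222222222 → (answer).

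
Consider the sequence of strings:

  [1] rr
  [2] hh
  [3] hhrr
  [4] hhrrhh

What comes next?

hhrrhhhhrr

From term 3 onward, concatenate the last term with the second-to-last: hh·rr = hhrr, hhrr·hh = hhrrhh, …
The next term joins hhrrhh and hhrr.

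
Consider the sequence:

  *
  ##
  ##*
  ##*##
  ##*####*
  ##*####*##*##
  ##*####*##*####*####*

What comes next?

##*####*##*####*####*##*####*##*##

Each term (from the third on) is the previous term followed by the one before it: term 3 = ##·* = ##*.
The next term joins ##*####*##*####*####* and ##*####*##*##.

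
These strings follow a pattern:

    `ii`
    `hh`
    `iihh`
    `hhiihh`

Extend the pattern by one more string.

iihhhhiihh

Each term (from the third on) is the two preceding terms concatenated in order: term 3 = ii·hh = iihh.
Continuing: iihh · hhiihh gives term 5.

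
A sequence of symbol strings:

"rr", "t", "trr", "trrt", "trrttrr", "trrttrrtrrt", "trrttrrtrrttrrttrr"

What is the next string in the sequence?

From term 3 onward, concatenate the last term with the second-to-last: t·rr = trr, trr·t = trrt, …
The next term joins trrttrrtrrttrrttrr and trrttrrtrrt.

trrttrrtrrttrrttrrtrrttrrtrrt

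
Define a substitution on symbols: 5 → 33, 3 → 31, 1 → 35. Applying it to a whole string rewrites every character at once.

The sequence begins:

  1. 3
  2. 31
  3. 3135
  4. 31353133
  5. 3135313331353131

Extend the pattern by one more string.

31353133313531313135313331353135

φ(3135313331353131) expands symbol-by-symbol to 31 35 31 33 31 35 31 31 31 35 31 33 31 35 31 35; joining the 16 pieces gives the next term.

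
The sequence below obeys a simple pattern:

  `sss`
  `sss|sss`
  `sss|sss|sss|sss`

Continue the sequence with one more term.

s(k+1) = s(k)·|·s(k) — each term doubles the last with '|' between the halves.
Doubling sss|sss|sss|sss with '|' between the halves:

sss|sss|sss|sss|sss|sss|sss|sss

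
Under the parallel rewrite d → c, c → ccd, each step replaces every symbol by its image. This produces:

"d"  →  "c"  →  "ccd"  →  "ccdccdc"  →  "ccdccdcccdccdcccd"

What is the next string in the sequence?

Rewriting the 17 symbols of ccdccdcccdccdcccd one by one yields ccd ccd c ccd ccd c ccd ccd ccd c ccd ccd c ccd ccd ccd c; concatenated:

ccdccdcccdccdcccdccdccdcccdccdcccdccdccdc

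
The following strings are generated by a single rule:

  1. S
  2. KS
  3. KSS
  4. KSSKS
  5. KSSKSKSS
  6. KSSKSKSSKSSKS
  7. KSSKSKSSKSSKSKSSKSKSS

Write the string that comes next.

Each term (from the third on) is the previous term followed by the one before it: term 3 = KS·S = KSS.
Continuing: KSSKSKSSKSSKSKSSKSKSS · KSSKSKSSKSSKS gives term 8.

KSSKSKSSKSSKSKSSKSKSSKSSKSKSSKSSKS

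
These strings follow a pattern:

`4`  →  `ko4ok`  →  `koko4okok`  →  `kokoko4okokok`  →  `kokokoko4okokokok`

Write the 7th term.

s(k+1) = ko·s(k)·ok, so each term gains ko as a prefix and ok as a suffix.
From kokokoko4okokokok, 2 further steps: kokokoko4okokokok → kokokokoko4okokokokok → (answer).

kokokokokoko4okokokokokok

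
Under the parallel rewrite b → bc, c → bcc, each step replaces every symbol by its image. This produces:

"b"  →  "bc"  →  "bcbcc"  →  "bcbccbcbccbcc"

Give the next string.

Replace each of the 13 characters of bcbccbcbccbcc in place — bc bcc bc bcc bcc bc bcc bc bcc bcc bc bcc bcc — and concatenate.

bcbccbcbccbccbcbccbcbccbccbcbccbcc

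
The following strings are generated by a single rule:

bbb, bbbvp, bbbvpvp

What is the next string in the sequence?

bbbvpvpvp

Every step adds vp to the end: s(k+1) = s(k)·vp.
One more step from bbbvpvp gives the answer.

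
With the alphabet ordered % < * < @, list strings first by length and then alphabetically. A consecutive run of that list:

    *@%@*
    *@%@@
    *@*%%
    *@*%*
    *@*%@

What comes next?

The successor of *@*%@ increments the rightmost position that isn't already @ and resets every position after it to %.

*@**%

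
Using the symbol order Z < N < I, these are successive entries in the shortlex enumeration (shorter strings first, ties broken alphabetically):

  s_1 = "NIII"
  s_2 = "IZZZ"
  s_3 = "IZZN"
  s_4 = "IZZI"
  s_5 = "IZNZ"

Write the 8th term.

Stepping forward 3 times from IZNZ: IZNZ → IZNN → IZNI, then the target.

IZIZ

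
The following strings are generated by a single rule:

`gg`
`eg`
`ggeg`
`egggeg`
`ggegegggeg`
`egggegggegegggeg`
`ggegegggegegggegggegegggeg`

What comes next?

egggegggegegggegggegegggegegggegggegegggeg

From term 3 onward, concatenate the second-to-last term with the last: gg·eg = ggeg, eg·ggeg = egggeg, …
So term 8 is egggegggegegggeg·ggegegggegegggegggegegggeg.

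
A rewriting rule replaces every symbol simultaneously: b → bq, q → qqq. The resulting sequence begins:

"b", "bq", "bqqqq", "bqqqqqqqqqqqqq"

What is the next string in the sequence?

bqqqqqqqqqqqqqqqqqqqqqqqqqqqqqqqqqqqqqqqq

Replace each of the 14 characters of bqqqqqqqqqqqqq in place — bq qqq qqq qqq qqq qqq qqq qqq qqq qqq qqq qqq qqq qqq — and concatenate.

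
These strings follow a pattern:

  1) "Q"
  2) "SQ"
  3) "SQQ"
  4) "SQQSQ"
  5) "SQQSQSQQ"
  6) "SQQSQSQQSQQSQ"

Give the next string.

This is a Fibonacci-style word recurrence s(k) = s(k−1)·s(k−2): e.g. SQ·Q = SQQ.
The next term joins SQQSQSQQSQQSQ and SQQSQSQQ.

SQQSQSQQSQQSQSQQSQSQQ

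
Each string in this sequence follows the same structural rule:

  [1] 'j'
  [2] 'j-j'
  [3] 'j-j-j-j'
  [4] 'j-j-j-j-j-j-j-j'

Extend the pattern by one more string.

Every step duplicates the string with '-' between the halves.
Doubling j-j-j-j-j-j-j-j with '-' between the halves:

j-j-j-j-j-j-j-j-j-j-j-j-j-j-j-j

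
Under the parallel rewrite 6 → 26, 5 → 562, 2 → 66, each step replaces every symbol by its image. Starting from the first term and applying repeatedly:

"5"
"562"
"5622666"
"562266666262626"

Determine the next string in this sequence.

5622666662626262626662666266626

Replace each of the 15 characters of 562266666262626 in place — 562 26 66 66 26 26 26 26 26 66 26 66 26 66 26 — and concatenate.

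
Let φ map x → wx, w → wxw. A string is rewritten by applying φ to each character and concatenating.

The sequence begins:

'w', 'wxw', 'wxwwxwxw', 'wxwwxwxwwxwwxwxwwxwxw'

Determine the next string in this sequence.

Applying the rule to each of the 21 symbols of wxwwxwxwwxwwxwxwwxwxw gives the pieces wxw wx wxw wxw wx wxw wx wxw wxw wx wxw wxw wx wxw wx wxw wxw wx wxw wx wxw, which concatenate to the answer.

wxwwxwxwwxwwxwxwwxwxwwxwwxwxwwxwwxwxwwxwxwwxwwxwxwwxwxw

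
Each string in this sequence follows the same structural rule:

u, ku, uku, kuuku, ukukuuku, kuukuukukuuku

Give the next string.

Each term (from the third on) is the two preceding terms concatenated in order: term 3 = u·ku = uku.
So term 7 is ukukuuku·kuukuukukuuku.

ukukuukukuukuukukuuku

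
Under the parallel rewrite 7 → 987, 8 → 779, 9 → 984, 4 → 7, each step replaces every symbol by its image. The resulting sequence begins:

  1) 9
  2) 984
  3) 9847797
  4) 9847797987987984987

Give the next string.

Applying the rule to each of the 19 symbols of 9847797987987984987 gives the pieces 984 779 7 987 987 984 987 984 779 987 984 779 987 984 779 7 984 779 987, which concatenate to the answer.

98477979879879849879847799879847799879847797984779987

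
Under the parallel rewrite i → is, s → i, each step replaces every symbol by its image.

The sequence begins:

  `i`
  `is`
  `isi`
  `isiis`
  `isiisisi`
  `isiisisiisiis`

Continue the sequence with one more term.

isiisisiisiisisiisisi

φ(isiisisiisiis) expands symbol-by-symbol to is i is is i is i is is i is is i; joining the 13 pieces gives the next term.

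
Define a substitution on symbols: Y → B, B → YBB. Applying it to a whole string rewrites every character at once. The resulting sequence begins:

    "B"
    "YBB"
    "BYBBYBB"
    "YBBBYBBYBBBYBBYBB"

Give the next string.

Applying the rule to each of the 17 symbols of YBBBYBBYBBBYBBYBB gives the pieces B YBB YBB YBB B YBB YBB B YBB YBB YBB B YBB YBB B YBB YBB, which concatenate to the answer.

BYBBYBBYBBBYBBYBBBYBBYBBYBBBYBBYBBBYBBYBB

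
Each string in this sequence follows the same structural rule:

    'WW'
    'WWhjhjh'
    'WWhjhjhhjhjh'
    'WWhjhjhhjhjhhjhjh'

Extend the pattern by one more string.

The strings grow by a fixed suffix hjhjh each time.
So the next term is WWhjhjhhjhjhhjhjh·hjhjh.

WWhjhjhhjhjhhjhjhhjhjh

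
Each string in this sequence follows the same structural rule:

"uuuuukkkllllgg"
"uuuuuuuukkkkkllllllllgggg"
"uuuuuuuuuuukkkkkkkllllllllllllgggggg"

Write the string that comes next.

Term n consists of 3n+2 u's, followed by 2n+1 k's, followed by 4n l's, followed by 2n g's (n = 1, 2, …).
Setting n = 4 gives 14, 9, 16, 8 characters in each block.

uuuuuuuuuuuuuukkkkkkkkkllllllllllllllllgggggggg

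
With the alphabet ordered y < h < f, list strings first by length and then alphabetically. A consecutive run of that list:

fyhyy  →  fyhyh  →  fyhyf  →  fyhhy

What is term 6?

Advancing 2 positions from fyhhy through fyhhy → fyhhh reaches term 6.

fyhhf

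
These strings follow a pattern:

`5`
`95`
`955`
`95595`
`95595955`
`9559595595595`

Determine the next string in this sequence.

From term 3 onward, concatenate the last term with the second-to-last: 95·5 = 955, 955·95 = 95595, …
Continuing: 9559595595595 · 95595955 gives term 7.

955959559559595595955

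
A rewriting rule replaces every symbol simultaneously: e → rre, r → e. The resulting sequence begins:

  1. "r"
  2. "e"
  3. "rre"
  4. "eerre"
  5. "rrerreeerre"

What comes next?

eerreeerrerrerreeerre

Expanding rrerreeerre: r→e, r→e, e→rre, r→e, r→e, e→rre, e→rre, e→rre, r→e, r→e, e→rre. Concatenated: e e rre e e rre rre rre e e rre.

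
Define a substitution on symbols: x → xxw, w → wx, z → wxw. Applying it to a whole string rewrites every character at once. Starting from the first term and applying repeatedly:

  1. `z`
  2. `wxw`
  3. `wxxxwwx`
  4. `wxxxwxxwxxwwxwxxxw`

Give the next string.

Applying the rule to each of the 18 symbols of wxxxwxxwxxwwxwxxxw gives the pieces wx xxw xxw xxw wx xxw xxw wx xxw xxw wx wx xxw wx xxw xxw xxw wx, which concatenate to the answer.

wxxxwxxwxxwwxxxwxxwwxxxwxxwwxwxxxwwxxxwxxwxxwwx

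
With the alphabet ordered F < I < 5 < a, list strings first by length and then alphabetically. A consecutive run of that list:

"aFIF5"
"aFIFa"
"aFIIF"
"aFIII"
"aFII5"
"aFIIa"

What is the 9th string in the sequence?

Stepping forward 3 times from aFIIa: aFIIa → aFI5F → aFI5I, then the target.

aFI55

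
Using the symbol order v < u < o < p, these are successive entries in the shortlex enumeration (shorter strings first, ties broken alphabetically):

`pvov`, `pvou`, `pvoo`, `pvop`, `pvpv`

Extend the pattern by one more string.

pvpu

Find the rightmost character of pvpv below p, bump it to the next letter, and reset everything to its right to v.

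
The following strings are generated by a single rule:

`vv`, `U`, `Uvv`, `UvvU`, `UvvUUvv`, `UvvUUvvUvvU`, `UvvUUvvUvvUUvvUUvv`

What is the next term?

From term 3 onward, concatenate the last term with the second-to-last: U·vv = Uvv, Uvv·U = UvvU, …
Continuing: UvvUUvvUvvUUvvUUvv · UvvUUvvUvvU gives term 8.

UvvUUvvUvvUUvvUUvvUvvUUvvUvvU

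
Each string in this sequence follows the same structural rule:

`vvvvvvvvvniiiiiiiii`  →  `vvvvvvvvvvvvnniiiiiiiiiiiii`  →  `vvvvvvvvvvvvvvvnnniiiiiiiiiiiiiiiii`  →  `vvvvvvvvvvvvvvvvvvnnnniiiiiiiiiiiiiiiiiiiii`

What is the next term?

Each string has the form v^{3n+3} n^{n-1} i^{4n+1}, where the shown terms are n = 2, 3, 4, 5.
Setting n = 6 gives 21, 5, 25 characters in each block.

vvvvvvvvvvvvvvvvvvvvvnnnnniiiiiiiiiiiiiiiiiiiiiiiii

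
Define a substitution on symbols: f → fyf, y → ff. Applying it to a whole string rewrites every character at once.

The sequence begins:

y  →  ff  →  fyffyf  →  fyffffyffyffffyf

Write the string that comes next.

fyffffyffyffyffyffffyffyffffyffyffyffyffffyf

Replace each of the 16 characters of fyffffyffyffffyf in place — fyf ff fyf fyf fyf fyf ff fyf fyf ff fyf fyf fyf fyf ff fyf — and concatenate.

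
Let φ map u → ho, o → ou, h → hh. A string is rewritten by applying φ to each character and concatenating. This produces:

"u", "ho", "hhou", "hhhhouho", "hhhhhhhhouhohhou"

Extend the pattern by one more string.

hhhhhhhhhhhhhhhhouhohhouhhhhouho

φ(hhhhhhhhouhohhou) expands symbol-by-symbol to hh hh hh hh hh hh hh hh ou ho hh ou hh hh ou ho; joining the 16 pieces gives the next term.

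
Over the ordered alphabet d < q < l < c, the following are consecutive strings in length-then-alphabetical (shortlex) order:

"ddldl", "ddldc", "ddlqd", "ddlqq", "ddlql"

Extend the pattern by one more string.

The successor of ddlql increments the rightmost position that isn't already c and resets every position after it to d.

ddlqc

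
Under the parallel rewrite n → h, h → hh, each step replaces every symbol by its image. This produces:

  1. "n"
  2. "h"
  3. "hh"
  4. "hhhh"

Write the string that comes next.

Rewriting each symbol of hhhh: h→hh, h→hh, h→hh, h→hh, which concatenates to hh hh hh hh.

hhhhhhhh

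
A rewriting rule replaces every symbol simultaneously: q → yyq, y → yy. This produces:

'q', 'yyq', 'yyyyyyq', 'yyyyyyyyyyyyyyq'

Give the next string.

Applying the rule to each of the 15 symbols of yyyyyyyyyyyyyyq gives the pieces yy yy yy yy yy yy yy yy yy yy yy yy yy yy yyq, which concatenate to the answer.

yyyyyyyyyyyyyyyyyyyyyyyyyyyyyyq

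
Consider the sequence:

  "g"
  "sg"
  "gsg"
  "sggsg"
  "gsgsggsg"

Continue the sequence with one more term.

sggsggsgsggsg

This is a Fibonacci-style word recurrence s(k) = s(k−2)·s(k−1): e.g. g·sg = gsg.
Continuing: sggsg · gsgsggsg gives term 6.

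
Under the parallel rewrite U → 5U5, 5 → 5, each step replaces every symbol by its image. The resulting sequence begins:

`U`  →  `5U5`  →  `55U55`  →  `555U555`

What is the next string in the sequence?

5555U5555

Expanding 555U555: 5→5, 5→5, 5→5, U→5U5, 5→5, 5→5, 5→5. Concatenated: 5 5 5 5U5 5 5 5.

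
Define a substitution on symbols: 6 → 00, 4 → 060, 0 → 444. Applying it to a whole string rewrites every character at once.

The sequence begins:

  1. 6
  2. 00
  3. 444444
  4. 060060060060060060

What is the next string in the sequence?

444004444440044444400444444004444440044444400444

Applying the rule to each of the 18 symbols of 060060060060060060 gives the pieces 444 00 444 444 00 444 444 00 444 444 00 444 444 00 444 444 00 444, which concatenate to the answer.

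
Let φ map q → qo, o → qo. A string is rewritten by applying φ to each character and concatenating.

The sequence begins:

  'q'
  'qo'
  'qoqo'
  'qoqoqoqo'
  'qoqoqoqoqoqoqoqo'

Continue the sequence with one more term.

Rewriting the 16 symbols of qoqoqoqoqoqoqoqo one by one yields qo qo qo qo qo qo qo qo qo qo qo qo qo qo qo qo; concatenated:

qoqoqoqoqoqoqoqoqoqoqoqoqoqoqoqo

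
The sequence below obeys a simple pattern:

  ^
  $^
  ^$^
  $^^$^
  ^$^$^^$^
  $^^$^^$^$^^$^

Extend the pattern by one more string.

This is a Fibonacci-style word recurrence s(k) = s(k−2)·s(k−1): e.g. ^·$^ = ^$^.
Continuing: ^$^$^^$^ · $^^$^^$^$^^$^ gives term 7.

^$^$^^$^$^^$^^$^$^^$^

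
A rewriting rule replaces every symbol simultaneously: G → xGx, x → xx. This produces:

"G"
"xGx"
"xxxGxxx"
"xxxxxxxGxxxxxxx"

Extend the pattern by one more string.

xxxxxxxxxxxxxxxGxxxxxxxxxxxxxxx

Applying the rule to each of the 15 symbols of xxxxxxxGxxxxxxx gives the pieces xx xx xx xx xx xx xx xGx xx xx xx xx xx xx xx, which concatenate to the answer.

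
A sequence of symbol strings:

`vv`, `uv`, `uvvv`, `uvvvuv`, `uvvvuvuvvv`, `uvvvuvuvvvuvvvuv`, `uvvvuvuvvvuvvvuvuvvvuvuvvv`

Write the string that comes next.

uvvvuvuvvvuvvvuvuvvvuvuvvvuvvvuvuvvvuvvvuv

Each term (from the third on) is the previous term followed by the one before it: term 3 = uv·vv = uvvv.
So term 8 is uvvvuvuvvvuvvvuvuvvvuvuvvv·uvvvuvuvvvuvvvuv.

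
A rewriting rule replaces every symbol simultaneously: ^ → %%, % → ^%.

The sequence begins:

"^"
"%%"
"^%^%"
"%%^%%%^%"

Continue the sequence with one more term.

^%^%%%^%^%^%%%^%

Apply φ to %%^%%%^% symbol by symbol: %→^%, %→^%, ^→%%, %→^%, %→^%, %→^%, ^→%%, %→^%; joined: ^% ^% %% ^% ^% ^% %% ^%.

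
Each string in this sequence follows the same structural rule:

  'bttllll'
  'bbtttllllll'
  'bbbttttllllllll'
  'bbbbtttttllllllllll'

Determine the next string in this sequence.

Term n consists of n-1 b's, followed by n t's, followed by 2n l's, where the shown terms are n = 2, 3, 4, 5.
At n = 6 the blocks have lengths 5, 6, 12.

bbbbbttttttllllllllllll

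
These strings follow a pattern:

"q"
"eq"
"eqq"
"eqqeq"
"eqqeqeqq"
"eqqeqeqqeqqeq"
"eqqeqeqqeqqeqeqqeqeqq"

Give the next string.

This is a Fibonacci-style word recurrence s(k) = s(k−1)·s(k−2): e.g. eq·q = eqq.
The next term joins eqqeqeqqeqqeqeqqeqeqq and eqqeqeqqeqqeq.

eqqeqeqqeqqeqeqqeqeqqeqqeqeqqeqqeq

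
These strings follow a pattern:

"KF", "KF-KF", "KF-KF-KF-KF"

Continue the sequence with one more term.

KF-KF-KF-KF-KF-KF-KF-KF

Each string is two copies of the previous one joined by '-'.
So the next term is two copies of KF-KF-KF-KF with '-' between the halves.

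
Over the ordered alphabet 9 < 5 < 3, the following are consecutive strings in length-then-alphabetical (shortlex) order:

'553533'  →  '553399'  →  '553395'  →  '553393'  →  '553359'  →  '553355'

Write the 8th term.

553339

Continuing the enumeration 2 steps past 553355: 553355 → 553353 → (answer).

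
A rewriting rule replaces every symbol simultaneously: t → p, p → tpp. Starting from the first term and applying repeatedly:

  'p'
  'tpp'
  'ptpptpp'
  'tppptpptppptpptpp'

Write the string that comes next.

Rewriting the 17 symbols of tppptpptppptpptpp one by one yields p tpp tpp tpp p tpp tpp p tpp tpp tpp p tpp tpp p tpp tpp; concatenated:

ptpptpptppptpptppptpptpptppptpptppptpptpp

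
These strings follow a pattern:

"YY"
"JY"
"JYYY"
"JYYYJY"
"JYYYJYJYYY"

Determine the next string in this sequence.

From term 3 onward, concatenate the last term with the second-to-last: JY·YY = JYYY, JYYY·JY = JYYYJY, …
The next term joins JYYYJYJYYY and JYYYJY.

JYYYJYJYYYJYYYJY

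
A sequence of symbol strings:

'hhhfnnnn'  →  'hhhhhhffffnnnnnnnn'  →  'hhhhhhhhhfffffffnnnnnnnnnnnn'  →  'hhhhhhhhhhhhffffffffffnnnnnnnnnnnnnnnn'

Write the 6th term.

hhhhhhhhhhhhhhhhhhffffffffffffffffnnnnnnnnnnnnnnnnnnnnnnnn

The n-th term is 3n h's then 3n-2 f's then 4n n's (n = 1, 2, …).
At n = 6 the blocks have lengths 18, 16, 24.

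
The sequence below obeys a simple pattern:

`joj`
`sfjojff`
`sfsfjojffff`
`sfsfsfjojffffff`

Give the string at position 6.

Every step adds sf to the front and ff to the end of the previous string.
From sfsfsfjojffffff, 2 further steps: sfsfsfjojffffff → sfsfsfsfjojffffffff → (answer).

sfsfsfsfsfjojffffffffff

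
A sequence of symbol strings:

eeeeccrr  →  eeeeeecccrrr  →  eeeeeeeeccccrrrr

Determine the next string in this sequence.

eeeeeeeeeecccccrrrrr

Each string has the form e^{2n} c^{n} r^{n}, where the shown terms are n = 2, 3, 4.
At n = 5 the blocks have lengths 10, 5, 5.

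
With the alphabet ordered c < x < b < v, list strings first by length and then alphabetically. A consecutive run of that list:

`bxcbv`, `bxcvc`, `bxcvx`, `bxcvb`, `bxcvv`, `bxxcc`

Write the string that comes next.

bxxcx

Find the rightmost character of bxxcc below v, bump it to the next letter, and reset everything to its right to c.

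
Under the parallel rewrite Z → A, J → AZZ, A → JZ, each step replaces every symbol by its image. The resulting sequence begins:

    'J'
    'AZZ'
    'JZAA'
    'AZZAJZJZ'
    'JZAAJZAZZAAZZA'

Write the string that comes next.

Applying the rule to each of the 14 symbols of JZAAJZAZZAAZZA gives the pieces AZZ A JZ JZ AZZ A JZ A A JZ JZ A A JZ, which concatenate to the answer.

AZZAJZJZAZZAJZAAJZJZAAJZ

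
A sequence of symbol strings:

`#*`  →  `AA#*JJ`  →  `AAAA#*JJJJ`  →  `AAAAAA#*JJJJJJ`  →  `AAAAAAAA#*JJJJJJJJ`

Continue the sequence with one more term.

Every step adds AA to the front and JJ to the end of the previous string.
So the next term is AA·AAAAAAAA#*JJJJJJJJ·JJ.

AAAAAAAAAA#*JJJJJJJJJJ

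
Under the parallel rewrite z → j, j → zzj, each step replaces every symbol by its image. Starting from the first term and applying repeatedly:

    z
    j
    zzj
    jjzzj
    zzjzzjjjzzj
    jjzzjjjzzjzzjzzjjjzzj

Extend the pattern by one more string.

Replace each of the 21 characters of jjzzjjjzzjzzjzzjjjzzj in place — zzj zzj j j zzj zzj zzj j j zzj j j zzj j j zzj zzj zzj j j zzj — and concatenate.

zzjzzjjjzzjzzjzzjjjzzjjjzzjjjzzjzzjzzjjjzzj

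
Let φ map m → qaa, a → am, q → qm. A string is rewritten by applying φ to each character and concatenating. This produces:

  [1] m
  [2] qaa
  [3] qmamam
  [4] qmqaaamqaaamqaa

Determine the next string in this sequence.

Replace each of the 15 characters of qmqaaamqaaamqaa in place — qm qaa qm am am am qaa qm am am am qaa qm am am — and concatenate.

qmqaaqmamamamqaaqmamamamqaaqmamam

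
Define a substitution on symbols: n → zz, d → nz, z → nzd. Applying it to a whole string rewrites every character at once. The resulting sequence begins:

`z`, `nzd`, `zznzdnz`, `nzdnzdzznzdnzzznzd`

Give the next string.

Rewriting the 18 symbols of nzdnzdzznzdnzzznzd one by one yields zz nzd nz zz nzd nz nzd nzd zz nzd nz zz nzd nzd nzd zz nzd nz; concatenated:

zznzdnzzznzdnznzdnzdzznzdnzzznzdnzdnzdzznzdnz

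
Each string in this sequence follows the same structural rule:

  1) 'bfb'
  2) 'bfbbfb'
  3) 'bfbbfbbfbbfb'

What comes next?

bfbbfbbfbbfbbfbbfbbfbbfb

Every step duplicates the string.
So the next term is two copies of bfbbfbbfbbfb.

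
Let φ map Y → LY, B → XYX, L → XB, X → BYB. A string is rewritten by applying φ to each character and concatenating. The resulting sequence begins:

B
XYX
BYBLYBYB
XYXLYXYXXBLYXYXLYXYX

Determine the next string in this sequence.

φ(XYXLYXYXXBLYXYXLYXYX) expands symbol-by-symbol to BYB LY BYB XB LY BYB LY BYB BYB XYX XB LY BYB LY BYB XB LY BYB LY BYB; joining the 20 pieces gives the next term.

BYBLYBYBXBLYBYBLYBYBBYBXYXXBLYBYBLYBYBXBLYBYBLYBYB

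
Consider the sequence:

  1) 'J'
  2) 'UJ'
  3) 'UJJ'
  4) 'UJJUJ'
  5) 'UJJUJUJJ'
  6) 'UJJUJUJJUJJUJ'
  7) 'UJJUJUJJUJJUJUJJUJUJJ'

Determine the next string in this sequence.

UJJUJUJJUJJUJUJJUJUJJUJJUJUJJUJJUJ

Each term (from the third on) is the previous term followed by the one before it: term 3 = UJ·J = UJJ.
The next term joins UJJUJUJJUJJUJUJJUJUJJ and UJJUJUJJUJJUJ.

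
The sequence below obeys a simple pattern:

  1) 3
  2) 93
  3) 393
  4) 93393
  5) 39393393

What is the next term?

This is a Fibonacci-style word recurrence s(k) = s(k−2)·s(k−1): e.g. 3·93 = 393.
So term 6 is 93393·39393393.

9339339393393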